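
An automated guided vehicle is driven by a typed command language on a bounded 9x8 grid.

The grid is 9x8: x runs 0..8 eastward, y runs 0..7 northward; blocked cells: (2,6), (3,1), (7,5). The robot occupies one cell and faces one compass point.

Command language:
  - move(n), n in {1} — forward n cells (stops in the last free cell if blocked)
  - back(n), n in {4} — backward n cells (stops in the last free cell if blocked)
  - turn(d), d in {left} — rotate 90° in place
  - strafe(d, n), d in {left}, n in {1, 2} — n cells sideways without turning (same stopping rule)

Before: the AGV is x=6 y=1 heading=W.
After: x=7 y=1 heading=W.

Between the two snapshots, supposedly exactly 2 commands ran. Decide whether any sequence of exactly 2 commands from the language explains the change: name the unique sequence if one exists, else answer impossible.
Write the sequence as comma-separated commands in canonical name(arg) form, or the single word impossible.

back(4), move(1)

key: still facing W at the end — nothing in the sequence rotates
initial: x=6 y=1 heading=W
1. back(4) → x=8 y=1 heading=W
2. move(1) → x=7 y=1 heading=W
all 25 alternatives checked — unique.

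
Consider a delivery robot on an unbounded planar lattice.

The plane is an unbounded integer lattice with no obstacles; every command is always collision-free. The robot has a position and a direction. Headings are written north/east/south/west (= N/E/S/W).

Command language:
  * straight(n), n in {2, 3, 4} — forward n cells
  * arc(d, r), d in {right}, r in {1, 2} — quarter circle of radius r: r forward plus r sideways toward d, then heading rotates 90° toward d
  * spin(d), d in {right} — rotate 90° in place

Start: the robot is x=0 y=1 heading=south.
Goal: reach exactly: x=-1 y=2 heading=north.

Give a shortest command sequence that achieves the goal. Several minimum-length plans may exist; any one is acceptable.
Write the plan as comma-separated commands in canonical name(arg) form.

initial: x=0 y=1 heading=south
step 1 (spin(right)): x=0 y=1 heading=west
step 2 (arc(right, 1)): x=-1 y=2 heading=north
minimal: 2 command(s), checked below 2.

spin(right), arc(right, 1)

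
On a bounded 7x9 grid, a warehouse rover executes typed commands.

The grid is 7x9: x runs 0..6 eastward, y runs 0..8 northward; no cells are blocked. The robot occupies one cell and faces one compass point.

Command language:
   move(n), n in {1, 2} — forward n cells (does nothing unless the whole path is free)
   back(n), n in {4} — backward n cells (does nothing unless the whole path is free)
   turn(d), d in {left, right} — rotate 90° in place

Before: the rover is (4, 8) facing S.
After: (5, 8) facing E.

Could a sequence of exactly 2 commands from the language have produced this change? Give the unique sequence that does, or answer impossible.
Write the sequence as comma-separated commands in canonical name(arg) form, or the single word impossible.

key: running move(1) before turn(left) would end elsewhere — order is forced
from: (4, 8) facing S
step 1 (turn(left)): (4, 8) facing E
step 2 (move(1)): (5, 8) facing E
no other 2-command option fits: unique.

turn(left), move(1)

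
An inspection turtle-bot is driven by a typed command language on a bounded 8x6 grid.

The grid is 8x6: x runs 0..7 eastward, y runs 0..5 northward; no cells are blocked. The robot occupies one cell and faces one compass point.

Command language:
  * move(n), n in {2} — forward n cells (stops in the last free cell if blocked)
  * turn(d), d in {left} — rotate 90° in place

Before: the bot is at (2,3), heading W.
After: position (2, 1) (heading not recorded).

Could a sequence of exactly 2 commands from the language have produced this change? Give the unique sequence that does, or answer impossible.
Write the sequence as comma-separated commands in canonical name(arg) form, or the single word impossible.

turn(left), move(2)

key: running move(2) before turn(left) would end elsewhere — order is forced
initial: at (2,3), heading W
[1] after turn(left): at (2,3), heading S
[2] after move(2): at (2,1), heading S
all 4 alternatives checked — unique.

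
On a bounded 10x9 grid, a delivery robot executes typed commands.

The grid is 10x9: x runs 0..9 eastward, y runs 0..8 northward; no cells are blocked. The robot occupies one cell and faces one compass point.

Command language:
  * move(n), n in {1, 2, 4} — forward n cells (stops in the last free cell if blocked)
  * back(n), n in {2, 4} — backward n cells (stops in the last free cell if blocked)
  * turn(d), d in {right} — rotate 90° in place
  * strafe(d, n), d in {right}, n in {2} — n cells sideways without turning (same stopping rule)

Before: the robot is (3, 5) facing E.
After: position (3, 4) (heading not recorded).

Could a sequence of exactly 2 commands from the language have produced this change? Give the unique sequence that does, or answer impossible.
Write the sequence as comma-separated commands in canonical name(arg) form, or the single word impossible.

turn(right), move(1)

key: order matters: swapping turn(right) and move(1) lands elsewhere
start: (3, 5) facing E
t=1 turn(right) ⇒ (3, 5) facing S
t=2 move(1) ⇒ (3, 4) facing S
no rival 2-sequence matches.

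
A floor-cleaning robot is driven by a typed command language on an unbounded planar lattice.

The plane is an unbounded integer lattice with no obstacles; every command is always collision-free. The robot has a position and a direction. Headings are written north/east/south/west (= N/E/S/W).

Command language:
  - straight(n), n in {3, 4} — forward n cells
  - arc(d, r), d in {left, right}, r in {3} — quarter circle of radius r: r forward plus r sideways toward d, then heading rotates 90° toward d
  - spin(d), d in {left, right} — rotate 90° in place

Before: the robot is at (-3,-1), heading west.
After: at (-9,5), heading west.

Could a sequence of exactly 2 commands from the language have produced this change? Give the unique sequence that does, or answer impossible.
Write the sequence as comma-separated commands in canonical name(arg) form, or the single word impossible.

key: running arc(left, 3) before arc(right, 3) would end elsewhere — order is forced
begin: at (-3,-1), heading west
1. arc(right, 3) → at (-6,2), heading north
2. arc(left, 3) → at (-9,5), heading west
uniquely the one of 36 2-step routes that fits.

arc(right, 3), arc(left, 3)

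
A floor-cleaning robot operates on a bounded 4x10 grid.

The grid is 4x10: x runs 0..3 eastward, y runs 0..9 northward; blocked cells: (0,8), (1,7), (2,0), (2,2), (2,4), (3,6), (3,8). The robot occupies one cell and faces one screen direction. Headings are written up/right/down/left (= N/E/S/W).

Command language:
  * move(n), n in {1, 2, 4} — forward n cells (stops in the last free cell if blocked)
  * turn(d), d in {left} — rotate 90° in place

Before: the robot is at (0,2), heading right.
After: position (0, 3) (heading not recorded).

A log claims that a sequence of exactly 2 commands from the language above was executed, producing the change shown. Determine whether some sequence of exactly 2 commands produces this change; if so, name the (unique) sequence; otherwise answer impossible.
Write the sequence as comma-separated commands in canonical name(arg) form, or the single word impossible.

turn(left), move(1)

key: order matters: swapping turn(left) and move(1) lands elsewhere
t0: at (0,2), heading right
[1] after turn(left): at (0,2), heading up
[2] after move(1): at (0,3), heading up
all 16 alternatives checked — unique.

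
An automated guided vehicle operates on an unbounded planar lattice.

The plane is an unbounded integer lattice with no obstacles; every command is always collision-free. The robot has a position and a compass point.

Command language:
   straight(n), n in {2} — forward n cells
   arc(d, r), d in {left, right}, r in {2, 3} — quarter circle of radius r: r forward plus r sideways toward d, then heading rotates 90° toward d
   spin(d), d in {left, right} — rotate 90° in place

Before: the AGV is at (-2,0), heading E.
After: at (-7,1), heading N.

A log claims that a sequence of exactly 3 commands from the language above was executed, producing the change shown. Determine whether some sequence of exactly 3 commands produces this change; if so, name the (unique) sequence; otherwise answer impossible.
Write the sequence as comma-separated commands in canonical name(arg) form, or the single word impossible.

spin(right), arc(right, 2), arc(right, 3)

key: cell and facing (now N) both changed — the 3 commands mix motion and turning
from: at (-2,0), heading E
1. spin(right) → at (-2,0), heading S
2. arc(right, 2) → at (-4,-2), heading W
3. arc(right, 3) → at (-7,1), heading N
no other 3-command option fits: unique.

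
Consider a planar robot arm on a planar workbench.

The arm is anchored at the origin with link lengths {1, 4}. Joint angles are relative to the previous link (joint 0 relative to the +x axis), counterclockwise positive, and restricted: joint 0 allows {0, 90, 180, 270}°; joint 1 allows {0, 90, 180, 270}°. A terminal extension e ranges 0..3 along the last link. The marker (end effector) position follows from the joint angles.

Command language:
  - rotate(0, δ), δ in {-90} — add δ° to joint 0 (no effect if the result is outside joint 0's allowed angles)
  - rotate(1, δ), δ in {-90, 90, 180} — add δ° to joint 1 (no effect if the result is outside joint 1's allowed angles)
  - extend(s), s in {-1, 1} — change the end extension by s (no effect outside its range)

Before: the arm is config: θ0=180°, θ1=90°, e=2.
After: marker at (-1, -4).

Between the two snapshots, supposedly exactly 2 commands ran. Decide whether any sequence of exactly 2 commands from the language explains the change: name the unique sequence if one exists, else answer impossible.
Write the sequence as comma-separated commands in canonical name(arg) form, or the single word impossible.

extend(-1), extend(-1)

begin: config: θ0=180°, θ1=90°, e=2
[1] after extend(-1): config: θ0=180°, θ1=90°, e=1
[2] after extend(-1): config: θ0=180°, θ1=90°, e=0
no other 2-command option fits: unique.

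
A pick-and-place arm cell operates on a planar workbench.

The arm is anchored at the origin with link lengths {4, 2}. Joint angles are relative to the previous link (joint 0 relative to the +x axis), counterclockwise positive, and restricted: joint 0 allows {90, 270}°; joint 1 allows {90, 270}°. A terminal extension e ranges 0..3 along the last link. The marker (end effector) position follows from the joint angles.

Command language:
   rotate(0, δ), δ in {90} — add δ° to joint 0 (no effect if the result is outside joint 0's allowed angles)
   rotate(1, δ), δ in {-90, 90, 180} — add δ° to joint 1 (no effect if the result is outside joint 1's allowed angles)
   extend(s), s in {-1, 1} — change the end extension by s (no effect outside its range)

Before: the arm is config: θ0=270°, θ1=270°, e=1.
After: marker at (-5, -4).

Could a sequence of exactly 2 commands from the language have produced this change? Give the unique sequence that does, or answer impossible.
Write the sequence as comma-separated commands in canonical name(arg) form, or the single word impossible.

from: config: θ0=270°, θ1=270°, e=1
[1] after extend(1): config: θ0=270°, θ1=270°, e=2
[2] after extend(1): config: θ0=270°, θ1=270°, e=3
all 36 alternatives checked — unique.

extend(1), extend(1)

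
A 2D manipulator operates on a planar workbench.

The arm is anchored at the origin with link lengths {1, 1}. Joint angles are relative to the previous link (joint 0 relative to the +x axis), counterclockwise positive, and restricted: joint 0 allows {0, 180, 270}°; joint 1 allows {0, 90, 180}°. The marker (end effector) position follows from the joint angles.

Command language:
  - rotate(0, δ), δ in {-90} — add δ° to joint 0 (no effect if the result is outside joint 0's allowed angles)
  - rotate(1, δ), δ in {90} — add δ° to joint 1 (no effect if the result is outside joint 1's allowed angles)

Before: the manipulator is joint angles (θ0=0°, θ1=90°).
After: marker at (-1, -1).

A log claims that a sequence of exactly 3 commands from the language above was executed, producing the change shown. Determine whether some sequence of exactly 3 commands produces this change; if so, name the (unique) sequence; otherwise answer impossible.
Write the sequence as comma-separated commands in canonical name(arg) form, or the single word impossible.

from: joint angles (θ0=0°, θ1=90°)
t=1 rotate(0, -90) ⇒ joint angles (θ0=270°, θ1=90°)
t=2 rotate(0, -90) ⇒ joint angles (θ0=180°, θ1=90°)
t=3 rotate(0, -90) ⇒ joint angles (θ0=180°, θ1=90°)
uniquely the one of 8 3-step routes that fits.

rotate(0, -90), rotate(0, -90), rotate(0, -90)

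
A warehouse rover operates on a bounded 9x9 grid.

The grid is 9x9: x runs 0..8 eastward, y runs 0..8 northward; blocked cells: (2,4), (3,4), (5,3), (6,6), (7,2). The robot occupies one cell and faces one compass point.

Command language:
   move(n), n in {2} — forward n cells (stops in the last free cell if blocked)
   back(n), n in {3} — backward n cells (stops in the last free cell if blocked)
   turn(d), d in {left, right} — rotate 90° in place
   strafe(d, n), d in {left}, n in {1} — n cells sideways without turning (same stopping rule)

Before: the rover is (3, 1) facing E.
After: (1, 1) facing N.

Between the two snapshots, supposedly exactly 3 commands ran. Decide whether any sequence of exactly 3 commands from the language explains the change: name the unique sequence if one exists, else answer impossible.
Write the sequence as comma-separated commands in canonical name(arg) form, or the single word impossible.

key: position moved to (1,1) AND the heading swung to N — translation plus rotation needed
begin: (3, 1) facing E
step 1 (turn(left)): (3, 1) facing N
step 2 (strafe(left, 1)): (2, 1) facing N
step 3 (strafe(left, 1)): (1, 1) facing N
uniquely the one of 125 3-step routes that fits.

turn(left), strafe(left, 1), strafe(left, 1)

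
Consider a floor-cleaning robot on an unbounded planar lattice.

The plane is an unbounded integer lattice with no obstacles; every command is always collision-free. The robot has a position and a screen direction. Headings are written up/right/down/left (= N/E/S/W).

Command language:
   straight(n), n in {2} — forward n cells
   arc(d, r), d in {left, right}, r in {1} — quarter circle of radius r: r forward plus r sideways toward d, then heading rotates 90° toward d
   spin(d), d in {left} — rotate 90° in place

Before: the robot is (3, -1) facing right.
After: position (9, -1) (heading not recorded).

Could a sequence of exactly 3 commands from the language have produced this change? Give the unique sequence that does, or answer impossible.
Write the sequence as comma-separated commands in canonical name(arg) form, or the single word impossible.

straight(2), straight(2), straight(2)

start: (3, -1) facing right
[1] after straight(2): (5, -1) facing right
[2] after straight(2): (7, -1) facing right
[3] after straight(2): (9, -1) facing right
no other 3-command option fits: unique.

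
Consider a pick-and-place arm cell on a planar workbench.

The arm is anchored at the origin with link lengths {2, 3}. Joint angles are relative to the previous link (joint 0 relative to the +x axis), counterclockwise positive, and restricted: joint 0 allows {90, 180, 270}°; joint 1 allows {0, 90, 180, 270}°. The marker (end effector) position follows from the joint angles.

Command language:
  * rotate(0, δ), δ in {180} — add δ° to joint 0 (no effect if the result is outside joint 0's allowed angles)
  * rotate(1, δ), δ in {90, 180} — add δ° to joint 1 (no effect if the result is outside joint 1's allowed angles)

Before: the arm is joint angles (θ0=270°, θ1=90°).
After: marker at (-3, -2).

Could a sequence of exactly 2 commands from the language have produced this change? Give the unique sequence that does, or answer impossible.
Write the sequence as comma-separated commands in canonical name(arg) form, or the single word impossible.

rotate(1, 90), rotate(1, 90)

from: joint angles (θ0=270°, θ1=90°)
t=1 rotate(1, 90) ⇒ joint angles (θ0=270°, θ1=180°)
t=2 rotate(1, 90) ⇒ joint angles (θ0=270°, θ1=270°)
all 9 alternatives checked — unique.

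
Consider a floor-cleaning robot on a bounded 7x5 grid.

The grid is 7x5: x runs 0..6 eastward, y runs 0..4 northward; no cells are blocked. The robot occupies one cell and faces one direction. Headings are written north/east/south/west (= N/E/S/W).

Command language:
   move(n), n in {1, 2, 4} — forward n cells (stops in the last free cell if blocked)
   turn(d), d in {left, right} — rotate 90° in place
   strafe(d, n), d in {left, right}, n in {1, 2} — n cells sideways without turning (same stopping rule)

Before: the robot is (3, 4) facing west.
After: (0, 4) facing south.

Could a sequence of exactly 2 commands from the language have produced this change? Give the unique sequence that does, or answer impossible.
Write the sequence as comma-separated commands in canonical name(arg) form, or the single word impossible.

key: move(4) runs into the grid edge before its full distance
start: (3, 4) facing west
t=1 move(4) ⇒ (0, 4) facing west
t=2 turn(left) ⇒ (0, 4) facing south
no other 2-command option fits: unique.

move(4), turn(left)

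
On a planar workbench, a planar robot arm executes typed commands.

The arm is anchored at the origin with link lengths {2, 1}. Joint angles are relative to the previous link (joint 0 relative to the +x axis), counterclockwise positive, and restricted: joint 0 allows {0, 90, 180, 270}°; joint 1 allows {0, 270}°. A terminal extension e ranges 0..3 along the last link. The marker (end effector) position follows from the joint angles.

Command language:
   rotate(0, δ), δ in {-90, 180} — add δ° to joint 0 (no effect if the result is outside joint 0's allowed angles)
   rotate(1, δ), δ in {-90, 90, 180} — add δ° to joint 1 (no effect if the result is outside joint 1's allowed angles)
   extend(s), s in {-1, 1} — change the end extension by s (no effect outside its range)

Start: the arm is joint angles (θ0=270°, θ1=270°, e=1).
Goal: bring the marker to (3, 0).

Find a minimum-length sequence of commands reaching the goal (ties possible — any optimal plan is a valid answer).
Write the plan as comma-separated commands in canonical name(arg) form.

rotate(0, -90), extend(-1), rotate(1, 90), rotate(0, 180)

from: joint angles (θ0=270°, θ1=270°, e=1)
[1] after rotate(0, -90): joint angles (θ0=180°, θ1=270°, e=1)
[2] after extend(-1): joint angles (θ0=180°, θ1=270°, e=0)
[3] after rotate(1, 90): joint angles (θ0=180°, θ1=0°, e=0)
[4] after rotate(0, 180): joint angles (θ0=0°, θ1=0°, e=0)
nothing shorter than 4 reaches the goal.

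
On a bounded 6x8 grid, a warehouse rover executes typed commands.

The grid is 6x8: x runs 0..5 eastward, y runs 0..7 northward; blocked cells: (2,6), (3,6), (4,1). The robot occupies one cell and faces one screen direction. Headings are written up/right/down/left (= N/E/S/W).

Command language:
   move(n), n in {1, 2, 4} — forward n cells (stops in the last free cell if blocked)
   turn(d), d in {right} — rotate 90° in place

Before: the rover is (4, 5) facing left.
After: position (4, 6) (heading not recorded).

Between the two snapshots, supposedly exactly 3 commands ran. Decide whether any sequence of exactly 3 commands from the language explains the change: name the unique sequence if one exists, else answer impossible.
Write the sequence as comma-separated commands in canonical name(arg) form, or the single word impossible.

t0: (4, 5) facing left
step 1 (turn(right)): (4, 5) facing up
step 2 (move(1)): (4, 6) facing up
step 3 (turn(right)): (4, 6) facing right
no rival 3-sequence matches.

turn(right), move(1), turn(right)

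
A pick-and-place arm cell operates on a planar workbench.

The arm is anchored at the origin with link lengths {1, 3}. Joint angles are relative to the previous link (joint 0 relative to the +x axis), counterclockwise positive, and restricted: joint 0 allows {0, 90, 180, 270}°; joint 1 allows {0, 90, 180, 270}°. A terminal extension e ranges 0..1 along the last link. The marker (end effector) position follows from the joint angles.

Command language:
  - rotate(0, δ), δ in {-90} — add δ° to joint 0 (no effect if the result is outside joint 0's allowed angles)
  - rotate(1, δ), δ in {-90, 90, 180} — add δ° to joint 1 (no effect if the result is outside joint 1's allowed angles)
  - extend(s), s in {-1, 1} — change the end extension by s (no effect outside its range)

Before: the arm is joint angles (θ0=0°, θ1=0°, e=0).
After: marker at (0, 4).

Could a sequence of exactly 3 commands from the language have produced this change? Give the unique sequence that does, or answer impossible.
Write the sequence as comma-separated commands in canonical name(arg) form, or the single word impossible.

start: joint angles (θ0=0°, θ1=0°, e=0)
[1] after rotate(0, -90): joint angles (θ0=270°, θ1=0°, e=0)
[2] after rotate(0, -90): joint angles (θ0=180°, θ1=0°, e=0)
[3] after rotate(0, -90): joint angles (θ0=90°, θ1=0°, e=0)
uniquely the one of 216 3-step routes that fits.

rotate(0, -90), rotate(0, -90), rotate(0, -90)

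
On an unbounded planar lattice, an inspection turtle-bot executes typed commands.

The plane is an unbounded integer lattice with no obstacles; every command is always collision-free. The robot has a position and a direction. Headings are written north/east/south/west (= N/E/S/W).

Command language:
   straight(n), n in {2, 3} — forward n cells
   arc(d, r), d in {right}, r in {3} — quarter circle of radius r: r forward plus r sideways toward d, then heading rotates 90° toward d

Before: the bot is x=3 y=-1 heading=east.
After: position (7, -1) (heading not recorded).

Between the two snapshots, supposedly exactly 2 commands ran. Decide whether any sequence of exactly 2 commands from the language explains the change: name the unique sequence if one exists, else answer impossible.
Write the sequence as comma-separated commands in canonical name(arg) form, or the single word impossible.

straight(2), straight(2)

start: x=3 y=-1 heading=east
t=1 straight(2) ⇒ x=5 y=-1 heading=east
t=2 straight(2) ⇒ x=7 y=-1 heading=east
no rival 2-sequence matches.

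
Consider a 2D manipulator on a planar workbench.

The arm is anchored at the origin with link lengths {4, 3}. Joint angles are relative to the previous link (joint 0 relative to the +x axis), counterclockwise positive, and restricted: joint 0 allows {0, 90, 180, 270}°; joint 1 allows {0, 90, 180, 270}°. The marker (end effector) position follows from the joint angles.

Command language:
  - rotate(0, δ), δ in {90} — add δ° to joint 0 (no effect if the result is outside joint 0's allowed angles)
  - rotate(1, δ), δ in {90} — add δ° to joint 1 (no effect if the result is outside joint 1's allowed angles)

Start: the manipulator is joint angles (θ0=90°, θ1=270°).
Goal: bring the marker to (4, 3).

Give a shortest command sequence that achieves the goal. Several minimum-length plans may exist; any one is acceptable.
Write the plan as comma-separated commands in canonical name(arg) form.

t0: joint angles (θ0=90°, θ1=270°)
1. rotate(1, 90) → joint angles (θ0=90°, θ1=0°)
2. rotate(1, 90) → joint angles (θ0=90°, θ1=90°)
3. rotate(0, 90) → joint angles (θ0=180°, θ1=90°)
4. rotate(0, 90) → joint angles (θ0=270°, θ1=90°)
5. rotate(0, 90) → joint angles (θ0=0°, θ1=90°)
no 4-step plan works, so 5 is optimal.

rotate(1, 90), rotate(1, 90), rotate(0, 90), rotate(0, 90), rotate(0, 90)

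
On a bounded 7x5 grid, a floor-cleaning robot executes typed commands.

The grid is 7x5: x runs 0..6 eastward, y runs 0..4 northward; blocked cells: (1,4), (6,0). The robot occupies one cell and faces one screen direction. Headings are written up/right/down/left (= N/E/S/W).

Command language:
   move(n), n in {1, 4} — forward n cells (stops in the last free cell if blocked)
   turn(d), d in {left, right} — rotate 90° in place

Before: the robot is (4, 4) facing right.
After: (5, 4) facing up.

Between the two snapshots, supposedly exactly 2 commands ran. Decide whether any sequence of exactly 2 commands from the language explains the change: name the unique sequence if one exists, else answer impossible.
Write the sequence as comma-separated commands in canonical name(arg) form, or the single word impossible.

key: running turn(left) before move(1) would end elsewhere — order is forced
t0: (4, 4) facing right
1. move(1) → (5, 4) facing right
2. turn(left) → (5, 4) facing up
no rival 2-sequence matches.

move(1), turn(left)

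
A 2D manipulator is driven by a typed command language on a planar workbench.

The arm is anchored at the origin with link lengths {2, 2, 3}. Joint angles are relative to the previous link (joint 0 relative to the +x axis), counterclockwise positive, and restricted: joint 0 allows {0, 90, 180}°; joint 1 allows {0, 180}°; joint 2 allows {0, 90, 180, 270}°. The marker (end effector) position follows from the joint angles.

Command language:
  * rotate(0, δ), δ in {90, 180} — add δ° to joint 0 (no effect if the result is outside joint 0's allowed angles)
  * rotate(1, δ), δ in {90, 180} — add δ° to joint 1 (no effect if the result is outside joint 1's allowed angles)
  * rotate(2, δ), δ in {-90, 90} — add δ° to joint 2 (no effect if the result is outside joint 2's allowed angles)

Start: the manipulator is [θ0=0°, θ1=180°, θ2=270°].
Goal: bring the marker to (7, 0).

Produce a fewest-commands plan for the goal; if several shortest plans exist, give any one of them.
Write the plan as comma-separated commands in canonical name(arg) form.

begin: [θ0=0°, θ1=180°, θ2=270°]
1. rotate(1, 180) → [θ0=0°, θ1=0°, θ2=270°]
2. rotate(2, 90) → [θ0=0°, θ1=0°, θ2=0°]
nothing shorter than 2 reaches the goal.

rotate(1, 180), rotate(2, 90)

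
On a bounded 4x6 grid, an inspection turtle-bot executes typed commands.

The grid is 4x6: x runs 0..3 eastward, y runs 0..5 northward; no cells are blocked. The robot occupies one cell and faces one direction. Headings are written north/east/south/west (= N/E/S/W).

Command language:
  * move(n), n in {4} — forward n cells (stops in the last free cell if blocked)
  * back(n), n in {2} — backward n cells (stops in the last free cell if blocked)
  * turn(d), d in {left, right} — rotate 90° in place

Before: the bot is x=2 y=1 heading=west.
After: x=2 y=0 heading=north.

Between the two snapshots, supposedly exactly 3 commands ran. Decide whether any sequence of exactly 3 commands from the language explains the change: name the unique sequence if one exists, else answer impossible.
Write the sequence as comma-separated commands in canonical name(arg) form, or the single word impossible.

key: order matters: swapping turn(right) and back(2) lands elsewhere
start: x=2 y=1 heading=west
1. turn(right) → x=2 y=1 heading=north
2. back(2) → x=2 y=0 heading=north
3. back(2) → x=2 y=0 heading=north
uniquely the one of 64 3-step routes that fits.

turn(right), back(2), back(2)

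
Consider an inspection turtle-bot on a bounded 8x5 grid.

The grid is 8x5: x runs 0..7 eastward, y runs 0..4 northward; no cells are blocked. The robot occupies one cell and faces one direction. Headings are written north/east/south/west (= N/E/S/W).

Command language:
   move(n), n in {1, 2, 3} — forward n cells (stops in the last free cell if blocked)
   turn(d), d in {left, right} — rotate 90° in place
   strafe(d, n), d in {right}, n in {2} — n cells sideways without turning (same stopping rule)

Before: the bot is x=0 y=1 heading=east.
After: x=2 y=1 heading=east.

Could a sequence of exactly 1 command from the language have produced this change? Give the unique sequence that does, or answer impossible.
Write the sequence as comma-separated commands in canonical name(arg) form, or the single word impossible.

key: still facing E — the one step turns nothing
from: x=0 y=1 heading=east
[1] after move(2): x=2 y=1 heading=east
no other 1-command option fits: unique.

move(2)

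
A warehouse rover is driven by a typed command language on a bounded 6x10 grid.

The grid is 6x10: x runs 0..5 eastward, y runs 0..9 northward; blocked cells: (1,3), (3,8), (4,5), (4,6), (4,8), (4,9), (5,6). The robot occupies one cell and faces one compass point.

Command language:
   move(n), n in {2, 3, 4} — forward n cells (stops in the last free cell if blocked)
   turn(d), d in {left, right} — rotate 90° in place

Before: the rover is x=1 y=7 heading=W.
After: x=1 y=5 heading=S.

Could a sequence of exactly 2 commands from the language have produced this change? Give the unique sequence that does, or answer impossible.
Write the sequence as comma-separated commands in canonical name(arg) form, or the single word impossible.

key: running move(2) before turn(left) would end elsewhere — order is forced
initial: x=1 y=7 heading=W
step 1 (turn(left)): x=1 y=7 heading=S
step 2 (move(2)): x=1 y=5 heading=S
no other 2-command option fits: unique.

turn(left), move(2)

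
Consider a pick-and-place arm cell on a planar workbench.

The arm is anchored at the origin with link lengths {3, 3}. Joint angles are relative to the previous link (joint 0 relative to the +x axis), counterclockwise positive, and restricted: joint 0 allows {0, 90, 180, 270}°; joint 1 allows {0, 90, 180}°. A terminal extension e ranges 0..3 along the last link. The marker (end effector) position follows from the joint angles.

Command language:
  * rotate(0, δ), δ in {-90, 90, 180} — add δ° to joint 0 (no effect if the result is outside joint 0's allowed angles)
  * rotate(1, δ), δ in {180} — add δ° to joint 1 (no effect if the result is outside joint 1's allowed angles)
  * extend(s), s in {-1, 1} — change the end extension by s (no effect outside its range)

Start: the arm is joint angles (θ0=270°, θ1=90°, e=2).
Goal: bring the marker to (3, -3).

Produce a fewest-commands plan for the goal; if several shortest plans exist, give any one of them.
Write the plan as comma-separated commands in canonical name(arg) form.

extend(-1), extend(-1)

start: joint angles (θ0=270°, θ1=90°, e=2)
[1] after extend(-1): joint angles (θ0=270°, θ1=90°, e=1)
[2] after extend(-1): joint angles (θ0=270°, θ1=90°, e=0)
no 1-step plan works, so 2 is optimal.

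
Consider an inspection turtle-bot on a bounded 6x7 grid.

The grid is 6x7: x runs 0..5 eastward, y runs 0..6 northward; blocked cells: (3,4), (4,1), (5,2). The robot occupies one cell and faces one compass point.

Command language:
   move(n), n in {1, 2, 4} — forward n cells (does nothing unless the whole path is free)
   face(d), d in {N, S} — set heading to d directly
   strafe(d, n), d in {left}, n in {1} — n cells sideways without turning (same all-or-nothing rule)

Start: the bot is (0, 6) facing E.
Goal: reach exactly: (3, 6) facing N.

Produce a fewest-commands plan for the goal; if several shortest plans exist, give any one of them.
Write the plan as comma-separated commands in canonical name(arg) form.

move(1), move(2), face(N)

start: (0, 6) facing E
1. move(1) → (1, 6) facing E
2. move(2) → (3, 6) facing E
3. face(N) → (3, 6) facing N
minimal: 3 command(s), checked below 3.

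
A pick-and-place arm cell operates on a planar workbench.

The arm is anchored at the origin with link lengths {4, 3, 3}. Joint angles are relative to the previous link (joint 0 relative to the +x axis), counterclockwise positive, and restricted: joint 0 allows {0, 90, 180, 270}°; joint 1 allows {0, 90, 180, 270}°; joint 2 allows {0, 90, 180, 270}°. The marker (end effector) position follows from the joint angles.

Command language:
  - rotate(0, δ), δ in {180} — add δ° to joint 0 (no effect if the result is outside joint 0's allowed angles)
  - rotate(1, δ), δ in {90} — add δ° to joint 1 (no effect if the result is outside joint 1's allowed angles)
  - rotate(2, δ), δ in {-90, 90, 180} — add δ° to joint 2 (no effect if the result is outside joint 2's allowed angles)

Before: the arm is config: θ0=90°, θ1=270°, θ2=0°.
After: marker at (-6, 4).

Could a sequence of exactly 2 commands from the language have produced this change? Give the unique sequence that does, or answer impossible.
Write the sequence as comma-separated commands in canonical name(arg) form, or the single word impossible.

rotate(1, 90), rotate(1, 90)

t0: config: θ0=90°, θ1=270°, θ2=0°
step 1 (rotate(1, 90)): config: θ0=90°, θ1=0°, θ2=0°
step 2 (rotate(1, 90)): config: θ0=90°, θ1=90°, θ2=0°
uniquely the one of 25 2-step routes that fits.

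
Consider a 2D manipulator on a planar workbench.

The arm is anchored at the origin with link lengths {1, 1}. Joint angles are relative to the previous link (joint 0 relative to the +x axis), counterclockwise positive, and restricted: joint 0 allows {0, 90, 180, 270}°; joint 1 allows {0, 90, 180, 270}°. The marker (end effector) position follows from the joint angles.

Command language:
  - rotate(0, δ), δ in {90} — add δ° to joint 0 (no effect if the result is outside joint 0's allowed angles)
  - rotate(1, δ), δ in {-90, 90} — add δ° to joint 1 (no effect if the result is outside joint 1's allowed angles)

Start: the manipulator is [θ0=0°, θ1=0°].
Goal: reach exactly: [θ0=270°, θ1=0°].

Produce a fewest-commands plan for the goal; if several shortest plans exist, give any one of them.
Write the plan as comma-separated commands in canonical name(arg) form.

rotate(0, 90), rotate(0, 90), rotate(0, 90)

begin: [θ0=0°, θ1=0°]
[1] after rotate(0, 90): [θ0=90°, θ1=0°]
[2] after rotate(0, 90): [θ0=180°, θ1=0°]
[3] after rotate(0, 90): [θ0=270°, θ1=0°]
shorter routes all fall short; 3 is best.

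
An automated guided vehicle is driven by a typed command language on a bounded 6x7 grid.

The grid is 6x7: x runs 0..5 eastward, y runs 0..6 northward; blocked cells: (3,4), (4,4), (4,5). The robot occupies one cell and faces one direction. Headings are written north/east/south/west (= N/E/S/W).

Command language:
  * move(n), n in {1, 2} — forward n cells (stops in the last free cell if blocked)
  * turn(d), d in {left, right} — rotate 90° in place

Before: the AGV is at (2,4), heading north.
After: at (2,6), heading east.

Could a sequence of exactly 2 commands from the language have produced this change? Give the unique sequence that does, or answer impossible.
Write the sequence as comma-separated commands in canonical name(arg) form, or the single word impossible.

move(2), turn(right)

key: order matters: swapping move(2) and turn(right) lands elsewhere
t0: at (2,4), heading north
step 1 (move(2)): at (2,6), heading north
step 2 (turn(right)): at (2,6), heading east
uniquely the one of 16 2-step routes that fits.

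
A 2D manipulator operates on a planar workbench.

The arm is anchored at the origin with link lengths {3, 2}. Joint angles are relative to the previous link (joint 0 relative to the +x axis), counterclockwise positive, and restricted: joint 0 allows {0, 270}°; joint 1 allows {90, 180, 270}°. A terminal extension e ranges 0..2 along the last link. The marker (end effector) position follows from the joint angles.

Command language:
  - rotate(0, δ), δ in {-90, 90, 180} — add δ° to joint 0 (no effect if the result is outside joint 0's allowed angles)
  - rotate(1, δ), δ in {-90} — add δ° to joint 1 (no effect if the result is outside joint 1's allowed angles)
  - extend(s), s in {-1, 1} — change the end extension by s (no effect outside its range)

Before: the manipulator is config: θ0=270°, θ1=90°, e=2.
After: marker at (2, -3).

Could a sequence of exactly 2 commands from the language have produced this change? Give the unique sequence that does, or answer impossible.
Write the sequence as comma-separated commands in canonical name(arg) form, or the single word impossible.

extend(-1), extend(-1)

initial: config: θ0=270°, θ1=90°, e=2
1. extend(-1) → config: θ0=270°, θ1=90°, e=1
2. extend(-1) → config: θ0=270°, θ1=90°, e=0
no other 2-command option fits: unique.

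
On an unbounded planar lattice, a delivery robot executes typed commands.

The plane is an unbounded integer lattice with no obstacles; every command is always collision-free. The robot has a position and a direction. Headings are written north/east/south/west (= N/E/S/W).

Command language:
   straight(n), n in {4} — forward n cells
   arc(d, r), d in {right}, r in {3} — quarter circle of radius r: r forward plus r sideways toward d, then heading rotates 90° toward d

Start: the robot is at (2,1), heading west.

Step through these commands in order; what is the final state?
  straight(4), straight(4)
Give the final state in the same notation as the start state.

at (-6,1), heading west

initial: at (2,1), heading west
[1] after straight(4): at (-2,1), heading west
[2] after straight(4): at (-6,1), heading west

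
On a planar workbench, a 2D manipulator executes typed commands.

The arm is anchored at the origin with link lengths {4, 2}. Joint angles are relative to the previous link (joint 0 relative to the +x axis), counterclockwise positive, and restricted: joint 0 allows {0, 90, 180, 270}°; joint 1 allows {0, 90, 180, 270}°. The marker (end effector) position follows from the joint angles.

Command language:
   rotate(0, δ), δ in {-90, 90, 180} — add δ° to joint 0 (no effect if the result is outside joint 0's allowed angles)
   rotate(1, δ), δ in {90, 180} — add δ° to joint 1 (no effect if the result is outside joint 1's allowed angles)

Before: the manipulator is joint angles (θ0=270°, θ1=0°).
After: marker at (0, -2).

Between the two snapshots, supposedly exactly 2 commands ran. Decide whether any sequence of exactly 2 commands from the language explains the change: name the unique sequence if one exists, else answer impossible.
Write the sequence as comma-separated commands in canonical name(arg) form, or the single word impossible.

rotate(1, 90), rotate(1, 90)

from: joint angles (θ0=270°, θ1=0°)
step 1 (rotate(1, 90)): joint angles (θ0=270°, θ1=90°)
step 2 (rotate(1, 90)): joint angles (θ0=270°, θ1=180°)
no rival 2-sequence matches.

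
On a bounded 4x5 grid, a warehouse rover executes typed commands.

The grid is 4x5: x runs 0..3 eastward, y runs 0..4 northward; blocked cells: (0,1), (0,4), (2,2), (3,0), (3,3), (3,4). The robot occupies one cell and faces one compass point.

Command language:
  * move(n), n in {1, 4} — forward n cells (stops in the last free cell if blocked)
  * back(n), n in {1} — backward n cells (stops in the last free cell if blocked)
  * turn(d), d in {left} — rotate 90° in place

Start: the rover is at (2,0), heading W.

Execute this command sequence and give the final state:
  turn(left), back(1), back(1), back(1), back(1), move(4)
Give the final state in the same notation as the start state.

from: at (2,0), heading W
[1] after turn(left): at (2,0), heading S
[2] after back(1): at (2,1), heading S
[3] after back(1): at (2,1), heading S
[4] after back(1): at (2,1), heading S
[5] after back(1): at (2,1), heading S
[6] after move(4): at (2,0), heading S

at (2,0), heading S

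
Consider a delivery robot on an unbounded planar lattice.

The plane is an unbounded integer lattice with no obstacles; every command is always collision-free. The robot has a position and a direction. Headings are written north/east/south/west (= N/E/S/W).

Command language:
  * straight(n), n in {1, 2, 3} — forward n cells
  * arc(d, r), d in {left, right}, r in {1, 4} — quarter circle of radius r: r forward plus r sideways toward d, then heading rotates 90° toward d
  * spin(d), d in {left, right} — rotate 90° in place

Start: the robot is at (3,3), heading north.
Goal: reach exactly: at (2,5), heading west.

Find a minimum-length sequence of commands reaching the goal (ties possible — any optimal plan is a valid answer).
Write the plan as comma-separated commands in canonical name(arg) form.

straight(1), arc(left, 1)

begin: at (3,3), heading north
step 1 (straight(1)): at (3,4), heading north
step 2 (arc(left, 1)): at (2,5), heading west
shorter routes all fall short; 2 is best.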